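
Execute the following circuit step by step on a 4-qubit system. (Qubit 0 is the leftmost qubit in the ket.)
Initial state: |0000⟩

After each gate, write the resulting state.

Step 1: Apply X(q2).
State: |0010⟩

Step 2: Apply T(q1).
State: |0010⟩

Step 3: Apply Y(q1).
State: i|0110⟩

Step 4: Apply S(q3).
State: i|0110⟩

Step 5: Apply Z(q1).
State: -i|0110⟩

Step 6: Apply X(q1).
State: -i|0010⟩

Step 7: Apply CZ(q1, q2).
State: -i|0010⟩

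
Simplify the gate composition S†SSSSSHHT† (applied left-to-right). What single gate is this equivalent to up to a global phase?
T†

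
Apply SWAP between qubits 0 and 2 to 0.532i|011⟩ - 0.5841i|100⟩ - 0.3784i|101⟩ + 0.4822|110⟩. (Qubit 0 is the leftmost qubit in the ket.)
-0.5841i|001⟩ + 0.4822|011⟩ - 0.3784i|101⟩ + 0.532i|110⟩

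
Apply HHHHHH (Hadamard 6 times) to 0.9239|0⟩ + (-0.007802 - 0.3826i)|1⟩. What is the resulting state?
0.9239|0⟩ + (-0.007802 - 0.3826i)|1⟩

H² = I, so an even number of Hadamards cancels: H^6 = I and the state is unchanged.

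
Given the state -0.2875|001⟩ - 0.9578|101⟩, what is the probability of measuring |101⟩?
0.9174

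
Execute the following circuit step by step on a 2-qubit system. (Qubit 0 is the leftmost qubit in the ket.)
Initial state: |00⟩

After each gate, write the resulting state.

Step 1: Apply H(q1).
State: 1/√2|00⟩ + 1/√2|01⟩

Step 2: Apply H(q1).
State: |00⟩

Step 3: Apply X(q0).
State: |10⟩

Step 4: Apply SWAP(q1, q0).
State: |01⟩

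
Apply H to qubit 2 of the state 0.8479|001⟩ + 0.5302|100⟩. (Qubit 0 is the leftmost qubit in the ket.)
0.5996|000⟩ - 0.5996|001⟩ + 0.3749|100⟩ + 0.3749|101⟩

H on qubit 2 mixes each pair of kets that differ only in qubit 2: amplitudes (a, b) of (|…0…⟩, |…1…⟩) become ((a + b)/√2, (a − b)/√2). Kets absent from the input have amplitude 0.
(|000⟩, |001⟩): (a, b) = (0, 0.8479) → (0.5996, -0.5996)
(|100⟩, |101⟩): (a, b) = (0.5302, 0) → (0.3749, 0.3749)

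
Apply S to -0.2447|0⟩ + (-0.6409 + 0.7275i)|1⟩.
-0.2447|0⟩ + (-0.7275 - 0.6409i)|1⟩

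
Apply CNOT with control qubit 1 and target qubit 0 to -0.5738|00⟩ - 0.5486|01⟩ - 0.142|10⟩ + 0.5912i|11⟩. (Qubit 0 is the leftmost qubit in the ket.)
-0.5738|00⟩ + 0.5912i|01⟩ - 0.142|10⟩ - 0.5486|11⟩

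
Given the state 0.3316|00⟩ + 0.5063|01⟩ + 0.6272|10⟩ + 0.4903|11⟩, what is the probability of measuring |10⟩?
0.3934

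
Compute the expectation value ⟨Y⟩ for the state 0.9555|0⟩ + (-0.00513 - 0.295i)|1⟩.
-0.5637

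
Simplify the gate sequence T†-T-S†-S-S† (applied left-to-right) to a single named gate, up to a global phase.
S†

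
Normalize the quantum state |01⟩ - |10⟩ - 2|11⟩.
1/√6|01⟩ - 1/√6|10⟩ - 0.8165|11⟩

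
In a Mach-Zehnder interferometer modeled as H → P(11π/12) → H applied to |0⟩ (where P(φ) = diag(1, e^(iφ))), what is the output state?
(0.01704 + 0.1294i)|0⟩ + (0.983 - 0.1294i)|1⟩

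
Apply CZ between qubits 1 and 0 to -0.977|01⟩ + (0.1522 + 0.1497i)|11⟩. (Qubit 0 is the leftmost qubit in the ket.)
-0.977|01⟩ + (-0.1522 - 0.1497i)|11⟩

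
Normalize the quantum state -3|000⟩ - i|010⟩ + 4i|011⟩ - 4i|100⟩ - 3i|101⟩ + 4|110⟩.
-0.3665|000⟩ - 0.1222i|010⟩ + 0.4887i|011⟩ - 0.4887i|100⟩ - 0.3665i|101⟩ + 0.4887|110⟩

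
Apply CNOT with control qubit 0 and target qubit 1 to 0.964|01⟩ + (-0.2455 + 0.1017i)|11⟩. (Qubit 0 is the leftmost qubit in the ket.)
0.964|01⟩ + (-0.2455 + 0.1017i)|10⟩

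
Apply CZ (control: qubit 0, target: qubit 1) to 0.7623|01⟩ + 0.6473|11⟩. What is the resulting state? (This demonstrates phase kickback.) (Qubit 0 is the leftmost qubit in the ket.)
0.7623|01⟩ - 0.6473|11⟩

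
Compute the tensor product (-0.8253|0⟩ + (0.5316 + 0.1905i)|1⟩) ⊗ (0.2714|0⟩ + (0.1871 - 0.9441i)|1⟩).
-0.224|00⟩ + (-0.1544 + 0.7792i)|01⟩ + (0.1443 + 0.0517i)|10⟩ + (0.2793 - 0.4662i)|11⟩

amp(|b₁b₂…⟩) = product of the factor amplitudes for bits b₁, b₂, …; only kets whose every factor amplitude is nonzero survive.
|00⟩: (-0.8253)(0.2714) = -0.224
|01⟩: (-0.8253)(0.1871 - 0.9441i) = (-0.1544 + 0.7792i)
|10⟩: (0.5316 + 0.1905i)(0.2714) = (0.1443 + 0.0517i)
|11⟩: (0.5316 + 0.1905i)(0.1871 - 0.9441i) = (0.2793 - 0.4662i)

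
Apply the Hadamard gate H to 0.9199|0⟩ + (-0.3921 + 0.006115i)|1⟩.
(0.3732 + 0.004324i)|0⟩ + (0.9277 - 0.004324i)|1⟩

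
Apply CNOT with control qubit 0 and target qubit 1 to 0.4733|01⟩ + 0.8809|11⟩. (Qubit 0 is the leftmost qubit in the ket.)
0.4733|01⟩ + 0.8809|10⟩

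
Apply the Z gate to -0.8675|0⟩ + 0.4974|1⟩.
-0.8675|0⟩ - 0.4974|1⟩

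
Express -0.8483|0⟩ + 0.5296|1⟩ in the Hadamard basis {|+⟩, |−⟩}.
-0.2254|+⟩ - 0.9743|−⟩

With |ψ⟩ = α|0⟩ + β|1⟩, the Hadamard-basis coefficients are ⟨+|ψ⟩ = (α + β)/√2 and ⟨−|ψ⟩ = (α − β)/√2.
Here α = -0.8483, β = 0.5296: (α + β)/√2 = -0.2254, (α − β)/√2 = -0.9743.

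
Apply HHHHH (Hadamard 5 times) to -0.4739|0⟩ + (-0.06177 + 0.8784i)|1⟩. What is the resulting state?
(-0.3788 + 0.6211i)|0⟩ + (-0.2914 - 0.6211i)|1⟩

H² = I, so H^5 = H: a single Hadamard. With (a, b) = (-0.4739, (-0.06177 + 0.8784i)), H gives ((a + b)/√2, (a − b)/√2) = ((-0.3788 + 0.6211i), (-0.2914 - 0.6211i)).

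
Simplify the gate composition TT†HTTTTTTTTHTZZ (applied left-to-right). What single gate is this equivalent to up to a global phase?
T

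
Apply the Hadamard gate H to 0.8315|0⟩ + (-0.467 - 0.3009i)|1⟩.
(0.2577 - 0.2128i)|0⟩ + (0.9182 + 0.2128i)|1⟩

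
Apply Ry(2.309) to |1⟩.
-0.9146|0⟩ + 0.4044|1⟩

Ry(2.309) = [[cos(θ/2), −sin(θ/2)], [sin(θ/2), cos(θ/2)]]; θ = 2.309, cos(θ/2) ≈ 0.404376, sin(θ/2) ≈ 0.914593.
With a = amp(|0⟩) = 0 and b = amp(|1⟩) = 1:
new amp(|0⟩) = (0.404376)·a + (-0.914593)·b = -0.9146
new amp(|1⟩) = (0.914593)·a + (0.404376)·b = 0.4044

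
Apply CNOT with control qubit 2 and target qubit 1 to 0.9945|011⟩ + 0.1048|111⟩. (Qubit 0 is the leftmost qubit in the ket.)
0.9945|001⟩ + 0.1048|101⟩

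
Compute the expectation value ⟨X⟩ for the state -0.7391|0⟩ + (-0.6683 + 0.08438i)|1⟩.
0.9879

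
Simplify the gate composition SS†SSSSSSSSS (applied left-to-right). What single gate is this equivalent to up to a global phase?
S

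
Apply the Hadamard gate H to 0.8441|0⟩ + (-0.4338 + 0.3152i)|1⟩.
(0.2901 + 0.2229i)|0⟩ + (0.9036 - 0.2229i)|1⟩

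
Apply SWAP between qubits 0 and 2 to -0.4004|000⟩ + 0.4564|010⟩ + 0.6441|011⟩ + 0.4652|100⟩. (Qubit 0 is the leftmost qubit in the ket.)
-0.4004|000⟩ + 0.4652|001⟩ + 0.4564|010⟩ + 0.6441|110⟩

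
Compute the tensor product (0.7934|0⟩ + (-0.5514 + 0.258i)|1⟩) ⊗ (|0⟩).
0.7934|00⟩ + (-0.5514 + 0.258i)|10⟩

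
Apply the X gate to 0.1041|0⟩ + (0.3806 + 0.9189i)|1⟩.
(0.3806 + 0.9189i)|0⟩ + 0.1041|1⟩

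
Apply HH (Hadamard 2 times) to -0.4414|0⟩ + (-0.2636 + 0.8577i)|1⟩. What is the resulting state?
-0.4414|0⟩ + (-0.2636 + 0.8577i)|1⟩

H² = I, so an even number of Hadamards cancels: H^2 = I and the state is unchanged.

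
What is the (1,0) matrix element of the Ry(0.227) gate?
0.1133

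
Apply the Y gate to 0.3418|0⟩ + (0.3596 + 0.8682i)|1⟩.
(0.8682 - 0.3596i)|0⟩ + 0.3418i|1⟩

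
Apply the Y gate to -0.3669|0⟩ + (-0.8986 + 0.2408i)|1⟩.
(0.2408 + 0.8986i)|0⟩ - 0.3669i|1⟩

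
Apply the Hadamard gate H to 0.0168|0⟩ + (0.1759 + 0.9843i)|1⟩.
(0.1363 + 0.696i)|0⟩ + (-0.1125 - 0.696i)|1⟩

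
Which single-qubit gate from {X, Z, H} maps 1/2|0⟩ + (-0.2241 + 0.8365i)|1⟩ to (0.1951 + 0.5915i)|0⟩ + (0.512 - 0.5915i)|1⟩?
H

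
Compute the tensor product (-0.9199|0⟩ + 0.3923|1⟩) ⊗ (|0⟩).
-0.9199|00⟩ + 0.3923|10⟩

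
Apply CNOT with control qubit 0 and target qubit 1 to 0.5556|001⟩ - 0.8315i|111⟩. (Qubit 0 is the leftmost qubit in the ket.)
0.5556|001⟩ - 0.8315i|101⟩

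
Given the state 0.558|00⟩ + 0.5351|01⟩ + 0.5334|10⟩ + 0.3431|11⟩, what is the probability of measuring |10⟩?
0.2845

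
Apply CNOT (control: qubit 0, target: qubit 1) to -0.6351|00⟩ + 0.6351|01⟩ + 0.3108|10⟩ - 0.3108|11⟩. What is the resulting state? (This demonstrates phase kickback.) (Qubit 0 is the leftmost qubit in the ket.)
-0.6351|00⟩ + 0.6351|01⟩ - 0.3108|10⟩ + 0.3108|11⟩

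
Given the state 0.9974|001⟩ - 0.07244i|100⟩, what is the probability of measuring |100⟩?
0.005248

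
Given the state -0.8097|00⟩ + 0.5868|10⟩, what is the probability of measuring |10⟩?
0.3443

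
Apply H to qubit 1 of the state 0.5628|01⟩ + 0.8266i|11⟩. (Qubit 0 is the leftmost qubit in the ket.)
0.398|00⟩ - 0.398|01⟩ + 0.5845i|10⟩ - 0.5845i|11⟩

H on qubit 1 mixes each pair of kets that differ only in qubit 1: amplitudes (a, b) of (|…0…⟩, |…1…⟩) become ((a + b)/√2, (a − b)/√2). Kets absent from the input have amplitude 0.
(|00⟩, |01⟩): (a, b) = (0, 0.5628) → (0.398, -0.398)
(|10⟩, |11⟩): (a, b) = (0, 0.8266i) → (0.5845i, -0.5845i)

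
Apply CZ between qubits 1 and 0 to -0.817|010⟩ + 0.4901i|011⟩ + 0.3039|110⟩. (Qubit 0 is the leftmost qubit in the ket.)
-0.817|010⟩ + 0.4901i|011⟩ - 0.3039|110⟩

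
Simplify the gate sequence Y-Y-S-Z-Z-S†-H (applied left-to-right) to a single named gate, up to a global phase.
H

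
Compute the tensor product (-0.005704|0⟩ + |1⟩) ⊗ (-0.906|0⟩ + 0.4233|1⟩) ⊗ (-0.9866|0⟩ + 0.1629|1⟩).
-0.005099|000⟩ + 0.0008418|001⟩ + 0.002382|010⟩ - 0.0003933|011⟩ + 0.8939|100⟩ - 0.1476|101⟩ - 0.4176|110⟩ + 0.06896|111⟩

amp(|b₁b₂…⟩) = product of the factor amplitudes for bits b₁, b₂, …; only kets whose every factor amplitude is nonzero survive.
|000⟩: (-0.005704)(-0.906)(-0.9866) = -0.005099
|001⟩: (-0.005704)(-0.906)(0.1629) = 0.0008418
|010⟩: (-0.005704)(0.4233)(-0.9866) = 0.002382
|011⟩: (-0.005704)(0.4233)(0.1629) = -0.0003933
|100⟩: (1)(-0.906)(-0.9866) = 0.8939
|101⟩: (1)(-0.906)(0.1629) = -0.1476
|110⟩: (1)(0.4233)(-0.9866) = -0.4176
|111⟩: (1)(0.4233)(0.1629) = 0.06896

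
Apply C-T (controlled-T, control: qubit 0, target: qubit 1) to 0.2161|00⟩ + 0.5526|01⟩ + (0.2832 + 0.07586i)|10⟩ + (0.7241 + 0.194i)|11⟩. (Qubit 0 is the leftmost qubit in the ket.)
0.2161|00⟩ + 0.5526|01⟩ + (0.2832 + 0.07586i)|10⟩ + (0.3748 + 0.6492i)|11⟩

C-T leaves the control-|0⟩ kets |00⟩, |01⟩ unchanged and applies T to qubit 1 on the control-|1⟩ pair (|10⟩, |11⟩).
T = [[1, 0], [0, (1/√2 + (1/√2)i)]].
With a = amp(|10⟩) = (0.2832 + 0.07586i) and b = amp(|11⟩) = (0.7241 + 0.194i):
new amp(|10⟩) = (1)·a = (0.2832 + 0.07586i)
new amp(|11⟩) = (1/√2 + (1/√2)i)·b = (0.3748 + 0.6492i)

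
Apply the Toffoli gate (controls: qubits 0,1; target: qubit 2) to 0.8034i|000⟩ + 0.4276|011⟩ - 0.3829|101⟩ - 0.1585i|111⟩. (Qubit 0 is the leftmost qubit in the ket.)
0.8034i|000⟩ + 0.4276|011⟩ - 0.3829|101⟩ - 0.1585i|110⟩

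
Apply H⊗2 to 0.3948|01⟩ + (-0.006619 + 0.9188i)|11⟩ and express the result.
(0.1941 + 0.4594i)|00⟩ + (-0.1941 - 0.4594i)|01⟩ + (0.2007 - 0.4594i)|10⟩ + (-0.2007 + 0.4594i)|11⟩

H⊗2 gives amp(|y⟩) = (1/2) Σ_x (−1)^(x·y) amp(|x⟩), where x·y is the number of positions in which both x and y have a 1.
|00⟩: (0.3948 + (-0.006619 + 0.9188i))/2 = (0.1941 + 0.4594i)
|01⟩: (-0.3948 - (-0.006619 + 0.9188i))/2 = (-0.1941 - 0.4594i)
|10⟩: (0.3948 - (-0.006619 + 0.9188i))/2 = (0.2007 - 0.4594i)
|11⟩: (-0.3948 + (-0.006619 + 0.9188i))/2 = (-0.2007 + 0.4594i)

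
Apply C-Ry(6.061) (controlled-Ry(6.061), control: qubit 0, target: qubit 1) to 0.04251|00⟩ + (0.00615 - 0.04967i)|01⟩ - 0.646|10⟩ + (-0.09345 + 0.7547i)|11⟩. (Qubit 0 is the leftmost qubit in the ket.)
0.04251|00⟩ + (0.00615 - 0.04967i)|01⟩ + (0.6524 - 0.08367i)|10⟩ + (0.02126 - 0.75i)|11⟩

C-Ry(6.061) leaves the control-|0⟩ kets |00⟩, |01⟩ unchanged and applies Ry(6.061) to qubit 1 on the control-|1⟩ pair (|10⟩, |11⟩).
Ry(6.061) = [[cos(θ/2), −sin(θ/2)], [sin(θ/2), cos(θ/2)]]; θ = 6.061, cos(θ/2) ≈ -0.993836, sin(θ/2) ≈ 0.110864.
With a = amp(|10⟩) = -0.646 and b = amp(|11⟩) = (-0.09345 + 0.7547i):
new amp(|10⟩) = (-0.993836)·a + (-0.110864)·b = (0.6524 - 0.08367i)
new amp(|11⟩) = (0.110864)·a + (-0.993836)·b = (0.02126 - 0.75i)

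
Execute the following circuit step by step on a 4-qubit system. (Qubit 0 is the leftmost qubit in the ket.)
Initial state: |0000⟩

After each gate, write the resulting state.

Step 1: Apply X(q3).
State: |0001⟩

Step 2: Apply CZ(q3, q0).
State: |0001⟩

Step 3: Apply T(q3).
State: (1/√2 + (1/√2)i)|0001⟩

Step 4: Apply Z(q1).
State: (1/√2 + (1/√2)i)|0001⟩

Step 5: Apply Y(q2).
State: (-1/√2 + (1/√2)i)|0011⟩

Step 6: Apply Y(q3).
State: (1/√2 + (1/√2)i)|0010⟩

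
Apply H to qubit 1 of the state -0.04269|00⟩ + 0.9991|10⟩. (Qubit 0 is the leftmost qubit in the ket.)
-0.03019|00⟩ - 0.03019|01⟩ + 0.7065|10⟩ + 0.7065|11⟩

H on qubit 1 mixes each pair of kets that differ only in qubit 1: amplitudes (a, b) of (|…0…⟩, |…1…⟩) become ((a + b)/√2, (a − b)/√2). Kets absent from the input have amplitude 0.
(|00⟩, |01⟩): (a, b) = (-0.04269, 0) → (-0.03019, -0.03019)
(|10⟩, |11⟩): (a, b) = (0.9991, 0) → (0.7065, 0.7065)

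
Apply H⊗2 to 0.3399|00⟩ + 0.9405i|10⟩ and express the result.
(0.17 + 0.4703i)|00⟩ + (0.17 + 0.4703i)|01⟩ + (0.17 - 0.4703i)|10⟩ + (0.17 - 0.4703i)|11⟩

H⊗2 gives amp(|y⟩) = (1/2) Σ_x (−1)^(x·y) amp(|x⟩), where x·y is the number of positions in which both x and y have a 1.
|00⟩: (0.3399 + 0.9405i)/2 = (0.17 + 0.4703i)
|01⟩: (0.3399 + 0.9405i)/2 = (0.17 + 0.4703i)
|10⟩: (0.3399 - 0.9405i)/2 = (0.17 - 0.4703i)
|11⟩: (0.3399 - 0.9405i)/2 = (0.17 - 0.4703i)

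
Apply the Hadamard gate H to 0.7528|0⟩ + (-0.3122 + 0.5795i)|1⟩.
(0.3116 + 0.4098i)|0⟩ + (0.7531 - 0.4098i)|1⟩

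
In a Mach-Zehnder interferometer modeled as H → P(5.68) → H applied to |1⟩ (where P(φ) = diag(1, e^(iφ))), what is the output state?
(0.08823 + 0.2836i)|0⟩ + (0.9118 - 0.2836i)|1⟩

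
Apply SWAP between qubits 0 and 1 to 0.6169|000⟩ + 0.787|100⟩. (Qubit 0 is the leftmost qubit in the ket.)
0.6169|000⟩ + 0.787|010⟩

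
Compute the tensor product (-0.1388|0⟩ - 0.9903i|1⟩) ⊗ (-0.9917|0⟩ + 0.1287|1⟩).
0.1376|00⟩ - 0.01786|01⟩ + 0.9821i|10⟩ - 0.1275i|11⟩

amp(|b₁b₂…⟩) = product of the factor amplitudes for bits b₁, b₂, …; only kets whose every factor amplitude is nonzero survive.
|00⟩: (-0.1388)(-0.9917) = 0.1376
|01⟩: (-0.1388)(0.1287) = -0.01786
|10⟩: (-0.9903i)(-0.9917) = 0.9821i
|11⟩: (-0.9903i)(0.1287) = -0.1275i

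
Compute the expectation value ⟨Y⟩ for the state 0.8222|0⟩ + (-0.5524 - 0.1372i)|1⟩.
-0.2256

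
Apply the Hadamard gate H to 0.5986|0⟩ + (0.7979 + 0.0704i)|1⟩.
(0.9875 + 0.04978i)|0⟩ + (-0.1409 - 0.04978i)|1⟩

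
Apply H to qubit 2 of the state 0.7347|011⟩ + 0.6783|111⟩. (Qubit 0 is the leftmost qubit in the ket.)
0.5195|010⟩ - 0.5195|011⟩ + 0.4796|110⟩ - 0.4796|111⟩

H on qubit 2 mixes each pair of kets that differ only in qubit 2: amplitudes (a, b) of (|…0…⟩, |…1…⟩) become ((a + b)/√2, (a − b)/√2). Kets absent from the input have amplitude 0.
(|010⟩, |011⟩): (a, b) = (0, 0.7347) → (0.5195, -0.5195)
(|110⟩, |111⟩): (a, b) = (0, 0.6783) → (0.4796, -0.4796)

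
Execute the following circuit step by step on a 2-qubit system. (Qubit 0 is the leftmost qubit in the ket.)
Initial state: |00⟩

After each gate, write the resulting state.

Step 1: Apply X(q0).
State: |10⟩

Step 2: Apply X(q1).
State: |11⟩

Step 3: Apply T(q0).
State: (1/√2 + (1/√2)i)|11⟩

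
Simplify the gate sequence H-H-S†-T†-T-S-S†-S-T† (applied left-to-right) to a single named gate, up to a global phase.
T†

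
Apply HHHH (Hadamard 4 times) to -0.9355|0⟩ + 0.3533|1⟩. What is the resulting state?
-0.9355|0⟩ + 0.3533|1⟩

H² = I, so an even number of Hadamards cancels: H^4 = I and the state is unchanged.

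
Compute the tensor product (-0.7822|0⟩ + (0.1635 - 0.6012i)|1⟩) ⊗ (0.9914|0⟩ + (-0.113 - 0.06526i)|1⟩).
-0.7755|00⟩ + (0.08839 + 0.05105i)|01⟩ + (0.1621 - 0.596i)|10⟩ + (-0.05771 + 0.05727i)|11⟩

amp(|b₁b₂…⟩) = product of the factor amplitudes for bits b₁, b₂, …; only kets whose every factor amplitude is nonzero survive.
|00⟩: (-0.7822)(0.9914) = -0.7755
|01⟩: (-0.7822)(-0.113 - 0.06526i) = (0.08839 + 0.05105i)
|10⟩: (0.1635 - 0.6012i)(0.9914) = (0.1621 - 0.596i)
|11⟩: (0.1635 - 0.6012i)(-0.113 - 0.06526i) = (-0.05771 + 0.05727i)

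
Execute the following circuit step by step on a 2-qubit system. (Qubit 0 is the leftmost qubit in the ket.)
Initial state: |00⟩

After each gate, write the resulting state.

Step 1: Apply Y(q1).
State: i|01⟩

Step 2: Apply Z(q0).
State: i|01⟩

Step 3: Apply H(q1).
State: (1/√2)i|00⟩ - (1/√2)i|01⟩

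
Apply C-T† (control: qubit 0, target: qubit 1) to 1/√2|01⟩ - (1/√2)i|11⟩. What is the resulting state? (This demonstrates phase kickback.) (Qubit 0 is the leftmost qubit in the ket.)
1/√2|01⟩ + (-1/2 - (1/2)i)|11⟩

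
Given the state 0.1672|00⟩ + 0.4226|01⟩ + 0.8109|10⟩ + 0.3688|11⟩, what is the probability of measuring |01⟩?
0.1786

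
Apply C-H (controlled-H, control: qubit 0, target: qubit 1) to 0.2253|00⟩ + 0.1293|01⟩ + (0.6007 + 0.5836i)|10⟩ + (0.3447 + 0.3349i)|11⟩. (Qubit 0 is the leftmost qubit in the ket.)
0.2253|00⟩ + 0.1293|01⟩ + (0.6685 + 0.6495i)|10⟩ + (0.181 + 0.1759i)|11⟩

C-H leaves the control-|0⟩ kets |00⟩, |01⟩ unchanged and applies H to qubit 1 on the control-|1⟩ pair (|10⟩, |11⟩).
H = [[1/√2, 1/√2], [1/√2, -1/√2]].
With a = amp(|10⟩) = (0.6007 + 0.5836i) and b = amp(|11⟩) = (0.3447 + 0.3349i):
new amp(|10⟩) = (1/√2)·a + (1/√2)·b = (0.6685 + 0.6495i)
new amp(|11⟩) = (1/√2)·a + (-1/√2)·b = (0.181 + 0.1759i)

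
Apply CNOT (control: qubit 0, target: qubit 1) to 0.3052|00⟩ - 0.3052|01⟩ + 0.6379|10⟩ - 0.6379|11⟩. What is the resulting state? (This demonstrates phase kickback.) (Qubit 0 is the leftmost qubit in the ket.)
0.3052|00⟩ - 0.3052|01⟩ - 0.6379|10⟩ + 0.6379|11⟩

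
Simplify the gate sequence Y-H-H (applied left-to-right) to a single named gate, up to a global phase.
Y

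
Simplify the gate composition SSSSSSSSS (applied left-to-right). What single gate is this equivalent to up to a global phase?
S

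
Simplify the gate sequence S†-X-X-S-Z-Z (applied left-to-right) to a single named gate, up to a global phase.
I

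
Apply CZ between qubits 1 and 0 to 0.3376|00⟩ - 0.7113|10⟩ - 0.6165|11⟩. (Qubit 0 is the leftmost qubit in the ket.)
0.3376|00⟩ - 0.7113|10⟩ + 0.6165|11⟩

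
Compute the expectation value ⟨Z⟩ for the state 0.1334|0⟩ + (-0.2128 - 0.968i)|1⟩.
-0.9645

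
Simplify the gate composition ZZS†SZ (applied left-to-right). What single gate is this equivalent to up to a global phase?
Z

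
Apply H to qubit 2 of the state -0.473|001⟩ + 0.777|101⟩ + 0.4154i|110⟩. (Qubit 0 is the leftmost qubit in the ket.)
-0.3345|000⟩ + 0.3345|001⟩ + 0.5494|100⟩ - 0.5494|101⟩ + 0.2937i|110⟩ + 0.2937i|111⟩

H on qubit 2 mixes each pair of kets that differ only in qubit 2: amplitudes (a, b) of (|…0…⟩, |…1…⟩) become ((a + b)/√2, (a − b)/√2). Kets absent from the input have amplitude 0.
(|000⟩, |001⟩): (a, b) = (0, -0.473) → (-0.3345, 0.3345)
(|100⟩, |101⟩): (a, b) = (0, 0.777) → (0.5494, -0.5494)
(|110⟩, |111⟩): (a, b) = (0.4154i, 0) → (0.2937i, 0.2937i)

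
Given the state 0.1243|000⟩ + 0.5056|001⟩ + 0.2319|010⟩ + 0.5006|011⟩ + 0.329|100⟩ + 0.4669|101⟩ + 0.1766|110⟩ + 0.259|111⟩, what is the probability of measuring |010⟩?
0.05378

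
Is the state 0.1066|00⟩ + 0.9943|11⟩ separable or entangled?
Entangled

Writing the state as a|00⟩ + b|01⟩ + c|10⟩ + d|11⟩, it is a product state iff ad − bc = 0.
Here (a, b, c, d) = (0.1066, 0, 0, 0.9943): ad − bc = (0.1066)(0.9943) − (0)(0) = 0.106 ≠ 0, so the state is entangled.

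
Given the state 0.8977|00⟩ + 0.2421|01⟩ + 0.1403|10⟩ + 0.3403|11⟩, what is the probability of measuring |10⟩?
0.01968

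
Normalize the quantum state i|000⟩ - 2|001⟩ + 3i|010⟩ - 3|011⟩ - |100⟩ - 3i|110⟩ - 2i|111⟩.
0.1644i|000⟩ - 0.3288|001⟩ + 0.4932i|010⟩ - 0.4932|011⟩ - 0.1644|100⟩ - 0.4932i|110⟩ - 0.3288i|111⟩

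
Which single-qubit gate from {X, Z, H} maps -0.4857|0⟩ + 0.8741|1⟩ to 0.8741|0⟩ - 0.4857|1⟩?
X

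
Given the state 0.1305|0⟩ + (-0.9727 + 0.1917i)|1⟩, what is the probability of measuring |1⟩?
0.9829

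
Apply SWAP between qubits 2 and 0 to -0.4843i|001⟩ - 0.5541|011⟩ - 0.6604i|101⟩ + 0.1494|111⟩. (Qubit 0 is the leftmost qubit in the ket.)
-0.4843i|100⟩ - 0.6604i|101⟩ - 0.5541|110⟩ + 0.1494|111⟩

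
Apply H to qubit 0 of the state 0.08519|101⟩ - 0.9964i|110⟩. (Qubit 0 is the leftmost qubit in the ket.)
0.06024|001⟩ - 0.7046i|010⟩ - 0.06024|101⟩ + 0.7046i|110⟩

H on qubit 0 mixes each pair of kets that differ only in qubit 0: amplitudes (a, b) of (|…0…⟩, |…1…⟩) become ((a + b)/√2, (a − b)/√2). Kets absent from the input have amplitude 0.
(|001⟩, |101⟩): (a, b) = (0, 0.08519) → (0.06024, -0.06024)
(|010⟩, |110⟩): (a, b) = (0, -0.9964i) → (-0.7046i, 0.7046i)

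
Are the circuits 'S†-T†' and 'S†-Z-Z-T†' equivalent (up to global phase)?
Yes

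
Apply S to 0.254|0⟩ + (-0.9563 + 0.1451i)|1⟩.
0.254|0⟩ + (-0.1451 - 0.9563i)|1⟩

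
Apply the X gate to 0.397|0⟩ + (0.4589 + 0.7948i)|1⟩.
(0.4589 + 0.7948i)|0⟩ + 0.397|1⟩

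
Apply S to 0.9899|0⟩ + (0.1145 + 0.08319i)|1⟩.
0.9899|0⟩ + (-0.08319 + 0.1145i)|1⟩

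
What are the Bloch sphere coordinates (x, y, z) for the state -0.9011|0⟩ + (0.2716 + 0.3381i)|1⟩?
(-0.4895, -0.6093, 0.6239)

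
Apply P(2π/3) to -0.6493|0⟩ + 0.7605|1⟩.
-0.6493|0⟩ + (-0.3803 + 0.6586i)|1⟩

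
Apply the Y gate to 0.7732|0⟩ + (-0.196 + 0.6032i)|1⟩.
(0.6032 + 0.196i)|0⟩ + 0.7732i|1⟩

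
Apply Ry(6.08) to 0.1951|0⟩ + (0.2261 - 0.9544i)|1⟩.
(-0.217 + 0.09679i)|0⟩ + (-0.2051 + 0.9495i)|1⟩

Ry(6.08) = [[cos(θ/2), −sin(θ/2)], [sin(θ/2), cos(θ/2)]]; θ = 6.08, cos(θ/2) ≈ -0.994844, sin(θ/2) ≈ 0.101418.
With a = amp(|0⟩) = 0.1951 and b = amp(|1⟩) = (0.2261 - 0.9544i):
new amp(|0⟩) = (-0.994844)·a + (-0.101418)·b = (-0.217 + 0.09679i)
new amp(|1⟩) = (0.101418)·a + (-0.994844)·b = (-0.2051 + 0.9495i)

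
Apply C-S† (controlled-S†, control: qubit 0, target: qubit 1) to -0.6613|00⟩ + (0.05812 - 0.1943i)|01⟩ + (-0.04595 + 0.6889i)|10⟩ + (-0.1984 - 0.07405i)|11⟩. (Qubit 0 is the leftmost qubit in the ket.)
-0.6613|00⟩ + (0.05812 - 0.1943i)|01⟩ + (-0.04595 + 0.6889i)|10⟩ + (-0.07405 + 0.1984i)|11⟩

C-S† leaves the control-|0⟩ kets |00⟩, |01⟩ unchanged and applies S† to qubit 1 on the control-|1⟩ pair (|10⟩, |11⟩).
S† = [[1, 0], [0, -i]].
With a = amp(|10⟩) = (-0.04595 + 0.6889i) and b = amp(|11⟩) = (-0.1984 - 0.07405i):
new amp(|10⟩) = (1)·a = (-0.04595 + 0.6889i)
new amp(|11⟩) = (-i)·b = (-0.07405 + 0.1984i)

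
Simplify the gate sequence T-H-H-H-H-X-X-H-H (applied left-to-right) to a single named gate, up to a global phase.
T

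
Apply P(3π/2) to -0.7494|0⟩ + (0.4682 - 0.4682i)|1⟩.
-0.7494|0⟩ + (-0.4682 - 0.4682i)|1⟩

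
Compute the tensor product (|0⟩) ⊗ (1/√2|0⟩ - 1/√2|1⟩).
1/√2|00⟩ - 1/√2|01⟩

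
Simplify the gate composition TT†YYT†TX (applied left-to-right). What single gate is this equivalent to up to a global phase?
X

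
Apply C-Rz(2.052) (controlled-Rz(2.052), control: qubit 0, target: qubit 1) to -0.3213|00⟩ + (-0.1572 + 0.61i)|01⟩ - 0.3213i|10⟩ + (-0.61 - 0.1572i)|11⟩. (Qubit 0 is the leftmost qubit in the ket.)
-0.3213|00⟩ + (-0.1572 + 0.61i)|01⟩ + (-0.2748 - 0.1665i)|10⟩ + (-0.1817 - 0.6032i)|11⟩

C-Rz(2.052) leaves the control-|0⟩ kets |00⟩, |01⟩ unchanged and applies Rz(2.052) to qubit 1 on the control-|1⟩ pair (|10⟩, |11⟩).
Rz(2.052) = [[e^(−iθ/2), 0], [0, e^(iθ/2)]] with e^(±iθ/2) = cos(θ/2) ± i·sin(θ/2); θ = 2.052, cos(θ/2) ≈ 0.518244, sin(θ/2) ≈ 0.855233.
With a = amp(|10⟩) = -0.3213i and b = amp(|11⟩) = (-0.61 - 0.1572i):
new amp(|10⟩) = (0.518244 - 0.855233i)·a = (-0.2748 - 0.1665i)
new amp(|11⟩) = (0.518244 + 0.855233i)·b = (-0.1817 - 0.6032i)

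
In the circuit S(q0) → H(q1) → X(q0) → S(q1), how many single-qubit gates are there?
4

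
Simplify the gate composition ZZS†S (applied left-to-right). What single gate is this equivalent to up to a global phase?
I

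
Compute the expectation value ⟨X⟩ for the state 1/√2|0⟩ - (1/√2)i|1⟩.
0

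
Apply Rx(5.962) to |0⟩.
-0.9871|0⟩ - 0.1599i|1⟩

Rx(5.962) = [[cos(θ/2), −i·sin(θ/2)], [−i·sin(θ/2), cos(θ/2)]]; θ = 5.962, cos(θ/2) ≈ -0.987133, sin(θ/2) ≈ 0.159903.
With a = amp(|0⟩) = 1 and b = amp(|1⟩) = 0:
new amp(|0⟩) = (-0.987133)·a + (-0.159903i)·b = -0.9871
new amp(|1⟩) = (-0.159903i)·a + (-0.987133)·b = -0.1599i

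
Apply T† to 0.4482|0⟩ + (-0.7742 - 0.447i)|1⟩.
0.4482|0⟩ + (-0.8635 + 0.2314i)|1⟩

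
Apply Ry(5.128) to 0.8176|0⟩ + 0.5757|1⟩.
-0.9993|0⟩ - 0.03589|1⟩

Ry(5.128) = [[cos(θ/2), −sin(θ/2)], [sin(θ/2), cos(θ/2)]]; θ = 5.128, cos(θ/2) ≈ -0.83778, sin(θ/2) ≈ 0.546009.
With a = amp(|0⟩) = 0.8176 and b = amp(|1⟩) = 0.5757:
new amp(|0⟩) = (-0.83778)·a + (-0.546009)·b = -0.9993
new amp(|1⟩) = (0.546009)·a + (-0.83778)·b = -0.03589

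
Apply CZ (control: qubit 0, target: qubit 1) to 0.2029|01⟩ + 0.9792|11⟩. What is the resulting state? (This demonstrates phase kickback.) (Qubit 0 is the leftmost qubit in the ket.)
0.2029|01⟩ - 0.9792|11⟩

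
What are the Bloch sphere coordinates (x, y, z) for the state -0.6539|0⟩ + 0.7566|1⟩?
(-0.9895, 0, -0.1449)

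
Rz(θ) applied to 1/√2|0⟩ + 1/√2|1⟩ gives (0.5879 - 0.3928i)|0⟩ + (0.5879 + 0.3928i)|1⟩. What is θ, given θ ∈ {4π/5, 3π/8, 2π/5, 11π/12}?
3π/8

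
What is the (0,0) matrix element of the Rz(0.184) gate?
(0.9958 - 0.09187i)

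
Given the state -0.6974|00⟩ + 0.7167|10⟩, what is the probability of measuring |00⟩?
0.4864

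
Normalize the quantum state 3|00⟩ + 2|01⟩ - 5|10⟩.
0.4867|00⟩ + 0.3244|01⟩ - 0.8111|10⟩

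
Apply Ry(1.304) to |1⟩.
-0.6068|0⟩ + 0.7949|1⟩

Ry(1.304) = [[cos(θ/2), −sin(θ/2)], [sin(θ/2), cos(θ/2)]]; θ = 1.304, cos(θ/2) ≈ 0.794872, sin(θ/2) ≈ 0.606777.
With a = amp(|0⟩) = 0 and b = amp(|1⟩) = 1:
new amp(|0⟩) = (0.794872)·a + (-0.606777)·b = -0.6068
new amp(|1⟩) = (0.606777)·a + (0.794872)·b = 0.7949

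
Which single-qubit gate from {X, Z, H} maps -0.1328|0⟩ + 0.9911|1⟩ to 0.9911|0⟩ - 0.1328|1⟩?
X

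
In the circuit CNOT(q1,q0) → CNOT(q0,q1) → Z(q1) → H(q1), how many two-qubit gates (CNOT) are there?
2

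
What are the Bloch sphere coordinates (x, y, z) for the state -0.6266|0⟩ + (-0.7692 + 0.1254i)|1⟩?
(0.964, -0.1572, -0.2148)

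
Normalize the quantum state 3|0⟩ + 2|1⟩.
0.8321|0⟩ + 0.5547|1⟩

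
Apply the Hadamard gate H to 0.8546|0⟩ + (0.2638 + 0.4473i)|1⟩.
(0.7908 + 0.3163i)|0⟩ + (0.4178 - 0.3163i)|1⟩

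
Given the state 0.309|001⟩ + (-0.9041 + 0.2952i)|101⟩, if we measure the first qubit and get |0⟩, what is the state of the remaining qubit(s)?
|01⟩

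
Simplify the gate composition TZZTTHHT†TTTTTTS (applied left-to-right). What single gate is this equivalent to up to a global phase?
S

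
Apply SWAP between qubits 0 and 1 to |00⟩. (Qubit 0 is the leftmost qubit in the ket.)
|00⟩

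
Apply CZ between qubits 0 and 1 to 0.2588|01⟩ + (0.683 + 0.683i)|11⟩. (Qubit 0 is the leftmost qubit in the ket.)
0.2588|01⟩ + (-0.683 - 0.683i)|11⟩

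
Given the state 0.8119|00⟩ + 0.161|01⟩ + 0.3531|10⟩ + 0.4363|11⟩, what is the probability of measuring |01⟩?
0.02592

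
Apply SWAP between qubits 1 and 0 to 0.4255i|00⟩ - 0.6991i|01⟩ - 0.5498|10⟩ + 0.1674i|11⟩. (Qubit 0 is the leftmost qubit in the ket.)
0.4255i|00⟩ - 0.5498|01⟩ - 0.6991i|10⟩ + 0.1674i|11⟩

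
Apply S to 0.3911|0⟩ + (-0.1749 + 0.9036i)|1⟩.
0.3911|0⟩ + (-0.9036 - 0.1749i)|1⟩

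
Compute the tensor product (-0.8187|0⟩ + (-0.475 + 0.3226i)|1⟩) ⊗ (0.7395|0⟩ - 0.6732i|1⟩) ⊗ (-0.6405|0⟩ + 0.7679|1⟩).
0.3878|000⟩ - 0.4649|001⟩ - 0.353i|010⟩ + 0.4232i|011⟩ + (0.225 - 0.1528i)|100⟩ + (-0.2697 + 0.1832i)|101⟩ + (-0.1391 - 0.2048i)|110⟩ + (0.1668 + 0.2456i)|111⟩

amp(|b₁b₂…⟩) = product of the factor amplitudes for bits b₁, b₂, …; only kets whose every factor amplitude is nonzero survive.
|000⟩: (-0.8187)(0.7395)(-0.6405) = 0.3878
|001⟩: (-0.8187)(0.7395)(0.7679) = -0.4649
|010⟩: (-0.8187)(-0.6732i)(-0.6405) = -0.353i
|011⟩: (-0.8187)(-0.6732i)(0.7679) = 0.4232i
|100⟩: (-0.475 + 0.3226i)(0.7395)(-0.6405) = (0.225 - 0.1528i)
|101⟩: (-0.475 + 0.3226i)(0.7395)(0.7679) = (-0.2697 + 0.1832i)
|110⟩: (-0.475 + 0.3226i)(-0.6732i)(-0.6405) = (-0.1391 - 0.2048i)
|111⟩: (-0.475 + 0.3226i)(-0.6732i)(0.7679) = (0.1668 + 0.2456i)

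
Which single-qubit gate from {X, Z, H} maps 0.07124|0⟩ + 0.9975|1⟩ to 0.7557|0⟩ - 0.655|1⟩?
H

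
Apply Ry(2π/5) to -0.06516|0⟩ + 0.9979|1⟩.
-0.6393|0⟩ + 0.769|1⟩

Ry(2π/5) = [[cos(θ/2), −sin(θ/2)], [sin(θ/2), cos(θ/2)]]; θ = 2π/5, cos(θ/2) ≈ 0.809017, sin(θ/2) ≈ 0.587785.
With a = amp(|0⟩) = -0.06516 and b = amp(|1⟩) = 0.9979:
new amp(|0⟩) = (0.809017)·a + (-0.587785)·b = -0.6393
new amp(|1⟩) = (0.587785)·a + (0.809017)·b = 0.769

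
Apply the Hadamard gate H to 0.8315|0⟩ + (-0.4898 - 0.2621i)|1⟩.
(0.2416 - 0.1853i)|0⟩ + (0.9343 + 0.1853i)|1⟩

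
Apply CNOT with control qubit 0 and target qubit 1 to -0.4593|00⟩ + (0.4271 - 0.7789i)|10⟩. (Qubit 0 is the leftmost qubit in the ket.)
-0.4593|00⟩ + (0.4271 - 0.7789i)|11⟩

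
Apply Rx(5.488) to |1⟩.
-0.3872i|0⟩ - 0.922|1⟩

Rx(5.488) = [[cos(θ/2), −i·sin(θ/2)], [−i·sin(θ/2), cos(θ/2)]]; θ = 5.488, cos(θ/2) ≈ -0.921996, sin(θ/2) ≈ 0.3872.
With a = amp(|0⟩) = 0 and b = amp(|1⟩) = 1:
new amp(|0⟩) = (-0.921996)·a + (-0.3872i)·b = -0.3872i
new amp(|1⟩) = (-0.3872i)·a + (-0.921996)·b = -0.922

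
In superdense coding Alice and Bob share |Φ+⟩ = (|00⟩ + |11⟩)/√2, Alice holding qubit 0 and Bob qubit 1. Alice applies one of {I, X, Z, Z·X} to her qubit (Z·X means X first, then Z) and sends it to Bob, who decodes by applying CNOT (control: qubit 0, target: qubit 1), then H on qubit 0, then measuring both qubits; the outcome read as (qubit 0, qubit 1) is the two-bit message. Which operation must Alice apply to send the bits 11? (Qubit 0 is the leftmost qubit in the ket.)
Z·X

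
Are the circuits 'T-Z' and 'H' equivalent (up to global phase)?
No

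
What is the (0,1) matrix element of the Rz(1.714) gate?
0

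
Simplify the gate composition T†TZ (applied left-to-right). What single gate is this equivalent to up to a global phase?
Z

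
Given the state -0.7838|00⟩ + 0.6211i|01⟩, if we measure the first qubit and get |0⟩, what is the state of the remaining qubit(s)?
-0.7838|0⟩ + 0.6211i|1⟩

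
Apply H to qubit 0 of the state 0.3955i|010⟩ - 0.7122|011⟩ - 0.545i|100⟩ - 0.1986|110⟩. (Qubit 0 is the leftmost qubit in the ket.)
-0.3854i|000⟩ + (-0.1404 + 0.2797i)|010⟩ - 0.5036|011⟩ + 0.3854i|100⟩ + (0.1404 + 0.2797i)|110⟩ - 0.5036|111⟩

H on qubit 0 mixes each pair of kets that differ only in qubit 0: amplitudes (a, b) of (|…0…⟩, |…1…⟩) become ((a + b)/√2, (a − b)/√2). Kets absent from the input have amplitude 0.
(|000⟩, |100⟩): (a, b) = (0, -0.545i) → (-0.3854i, 0.3854i)
(|010⟩, |110⟩): (a, b) = (0.3955i, -0.1986) → ((-0.1404 + 0.2797i), (0.1404 + 0.2797i))
(|011⟩, |111⟩): (a, b) = (-0.7122, 0) → (-0.5036, -0.5036)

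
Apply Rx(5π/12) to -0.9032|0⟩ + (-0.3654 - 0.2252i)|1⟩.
(-0.8536 + 0.2224i)|0⟩ + (-0.2899 + 0.3712i)|1⟩

Rx(5π/12) = [[cos(θ/2), −i·sin(θ/2)], [−i·sin(θ/2), cos(θ/2)]]; θ = 5π/12, cos(θ/2) ≈ 0.793353, sin(θ/2) ≈ 0.608761.
With a = amp(|0⟩) = -0.9032 and b = amp(|1⟩) = (-0.3654 - 0.2252i):
new amp(|0⟩) = (0.793353)·a + (-0.608761i)·b = (-0.8536 + 0.2224i)
new amp(|1⟩) = (-0.608761i)·a + (0.793353)·b = (-0.2899 + 0.3712i)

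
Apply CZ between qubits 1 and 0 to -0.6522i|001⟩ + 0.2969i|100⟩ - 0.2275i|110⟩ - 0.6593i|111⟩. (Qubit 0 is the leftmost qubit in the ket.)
-0.6522i|001⟩ + 0.2969i|100⟩ + 0.2275i|110⟩ + 0.6593i|111⟩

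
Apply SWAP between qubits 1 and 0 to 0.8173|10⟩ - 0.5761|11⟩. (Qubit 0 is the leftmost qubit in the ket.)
0.8173|01⟩ - 0.5761|11⟩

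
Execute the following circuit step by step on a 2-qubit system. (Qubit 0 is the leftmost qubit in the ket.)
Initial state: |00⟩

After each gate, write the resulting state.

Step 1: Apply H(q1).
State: 1/√2|00⟩ + 1/√2|01⟩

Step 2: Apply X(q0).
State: 1/√2|10⟩ + 1/√2|11⟩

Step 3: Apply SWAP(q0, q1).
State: 1/√2|01⟩ + 1/√2|11⟩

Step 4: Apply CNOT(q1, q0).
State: 1/√2|01⟩ + 1/√2|11⟩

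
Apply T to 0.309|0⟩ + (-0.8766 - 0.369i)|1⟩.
0.309|0⟩ + (-0.3589 - 0.8808i)|1⟩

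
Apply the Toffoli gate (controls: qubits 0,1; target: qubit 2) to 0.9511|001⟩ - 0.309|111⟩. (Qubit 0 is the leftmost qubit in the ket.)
0.9511|001⟩ - 0.309|110⟩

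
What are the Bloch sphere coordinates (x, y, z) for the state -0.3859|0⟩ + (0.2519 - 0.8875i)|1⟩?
(-0.1944, 0.685, -0.7022)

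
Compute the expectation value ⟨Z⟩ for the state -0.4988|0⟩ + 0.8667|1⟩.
-0.5024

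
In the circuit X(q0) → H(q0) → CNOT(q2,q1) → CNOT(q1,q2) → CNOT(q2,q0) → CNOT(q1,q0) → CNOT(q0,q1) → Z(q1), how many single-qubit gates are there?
3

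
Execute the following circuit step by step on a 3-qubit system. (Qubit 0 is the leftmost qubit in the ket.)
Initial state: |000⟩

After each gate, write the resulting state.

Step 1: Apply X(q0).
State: |100⟩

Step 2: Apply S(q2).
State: |100⟩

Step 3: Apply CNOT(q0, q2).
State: |101⟩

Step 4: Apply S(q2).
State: i|101⟩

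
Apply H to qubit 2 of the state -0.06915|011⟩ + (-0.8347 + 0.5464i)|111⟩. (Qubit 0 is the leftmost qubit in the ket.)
-0.0489|010⟩ + 0.0489|011⟩ + (-0.5902 + 0.3864i)|110⟩ + (0.5902 - 0.3864i)|111⟩

H on qubit 2 mixes each pair of kets that differ only in qubit 2: amplitudes (a, b) of (|…0…⟩, |…1…⟩) become ((a + b)/√2, (a − b)/√2). Kets absent from the input have amplitude 0.
(|010⟩, |011⟩): (a, b) = (0, -0.06915) → (-0.0489, 0.0489)
(|110⟩, |111⟩): (a, b) = (0, (-0.8347 + 0.5464i)) → ((-0.5902 + 0.3864i), (0.5902 - 0.3864i))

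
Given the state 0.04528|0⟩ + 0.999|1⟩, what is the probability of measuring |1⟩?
0.998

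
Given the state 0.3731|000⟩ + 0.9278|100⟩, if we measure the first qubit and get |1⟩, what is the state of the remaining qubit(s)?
|00⟩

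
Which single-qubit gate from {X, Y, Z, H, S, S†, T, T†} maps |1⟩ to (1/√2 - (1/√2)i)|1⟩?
T†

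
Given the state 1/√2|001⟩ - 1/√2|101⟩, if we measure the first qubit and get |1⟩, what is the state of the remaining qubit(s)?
-|01⟩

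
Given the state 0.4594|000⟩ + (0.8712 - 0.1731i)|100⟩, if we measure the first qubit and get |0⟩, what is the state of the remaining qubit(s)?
|00⟩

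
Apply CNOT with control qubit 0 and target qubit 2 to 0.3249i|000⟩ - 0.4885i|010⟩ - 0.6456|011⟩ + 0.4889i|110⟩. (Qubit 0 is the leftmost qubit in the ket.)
0.3249i|000⟩ - 0.4885i|010⟩ - 0.6456|011⟩ + 0.4889i|111⟩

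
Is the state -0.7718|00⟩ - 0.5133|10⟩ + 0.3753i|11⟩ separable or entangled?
Entangled

Writing the state as a|00⟩ + b|01⟩ + c|10⟩ + d|11⟩, it is a product state iff ad − bc = 0.
Here (a, b, c, d) = (-0.7718, 0, -0.5133, 0.3753i): ad − bc = (-0.7718)(0.3753i) − (0)(-0.5133) = -0.2897i ≠ 0, so the state is entangled.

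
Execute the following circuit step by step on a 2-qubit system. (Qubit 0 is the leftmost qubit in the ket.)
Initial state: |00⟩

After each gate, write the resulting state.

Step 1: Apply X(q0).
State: |10⟩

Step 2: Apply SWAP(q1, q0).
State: |01⟩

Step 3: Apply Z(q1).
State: -|01⟩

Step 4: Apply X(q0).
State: -|11⟩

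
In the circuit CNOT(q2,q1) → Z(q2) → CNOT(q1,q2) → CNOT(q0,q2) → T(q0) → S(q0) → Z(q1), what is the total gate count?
7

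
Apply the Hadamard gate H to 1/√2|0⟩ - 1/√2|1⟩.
|1⟩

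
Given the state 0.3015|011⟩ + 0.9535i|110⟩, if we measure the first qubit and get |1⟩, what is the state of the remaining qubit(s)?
i|10⟩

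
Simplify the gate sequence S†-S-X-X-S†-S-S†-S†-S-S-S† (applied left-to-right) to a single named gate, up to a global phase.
S†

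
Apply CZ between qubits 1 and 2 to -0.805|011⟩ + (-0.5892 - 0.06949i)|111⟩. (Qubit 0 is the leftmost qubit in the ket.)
0.805|011⟩ + (0.5892 + 0.06949i)|111⟩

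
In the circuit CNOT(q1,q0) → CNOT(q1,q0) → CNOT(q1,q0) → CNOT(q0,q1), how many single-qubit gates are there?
0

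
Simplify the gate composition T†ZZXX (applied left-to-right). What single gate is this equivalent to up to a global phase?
T†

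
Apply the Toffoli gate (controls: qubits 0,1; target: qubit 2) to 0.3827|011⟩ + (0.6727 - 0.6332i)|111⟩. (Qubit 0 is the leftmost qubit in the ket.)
0.3827|011⟩ + (0.6727 - 0.6332i)|110⟩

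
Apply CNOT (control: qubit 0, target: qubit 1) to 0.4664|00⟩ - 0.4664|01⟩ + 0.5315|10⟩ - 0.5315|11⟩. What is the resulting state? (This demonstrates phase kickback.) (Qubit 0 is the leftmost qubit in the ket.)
0.4664|00⟩ - 0.4664|01⟩ - 0.5315|10⟩ + 0.5315|11⟩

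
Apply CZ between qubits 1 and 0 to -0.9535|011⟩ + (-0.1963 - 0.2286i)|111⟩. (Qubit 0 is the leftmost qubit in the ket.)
-0.9535|011⟩ + (0.1963 + 0.2286i)|111⟩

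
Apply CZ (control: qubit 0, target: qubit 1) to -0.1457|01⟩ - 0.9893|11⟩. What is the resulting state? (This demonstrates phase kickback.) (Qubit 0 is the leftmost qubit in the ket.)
-0.1457|01⟩ + 0.9893|11⟩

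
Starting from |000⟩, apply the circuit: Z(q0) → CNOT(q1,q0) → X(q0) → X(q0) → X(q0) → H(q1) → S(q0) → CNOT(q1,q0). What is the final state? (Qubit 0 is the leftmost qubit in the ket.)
(1/√2)i|010⟩ + (1/√2)i|100⟩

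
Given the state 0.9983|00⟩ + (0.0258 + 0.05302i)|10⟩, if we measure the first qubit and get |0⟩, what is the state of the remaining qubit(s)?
|0⟩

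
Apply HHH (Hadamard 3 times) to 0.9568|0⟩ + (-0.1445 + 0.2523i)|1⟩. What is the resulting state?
(0.5744 + 0.1784i)|0⟩ + (0.7787 - 0.1784i)|1⟩

H² = I, so H^3 = H: a single Hadamard. With (a, b) = (0.9568, (-0.1445 + 0.2523i)), H gives ((a + b)/√2, (a − b)/√2) = ((0.5744 + 0.1784i), (0.7787 - 0.1784i)).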